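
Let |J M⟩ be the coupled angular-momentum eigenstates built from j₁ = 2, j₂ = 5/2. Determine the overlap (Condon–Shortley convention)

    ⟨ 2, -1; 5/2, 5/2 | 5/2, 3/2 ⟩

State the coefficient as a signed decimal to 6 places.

triangle: 2!·2!·3!/8! = 24/40320
(j±m)!: 1!·3!·5!·0!·4!·1! = 17280
prefactor² = (2J+1)·Δ·N² = 432/7
  k=2: +1/(2!·0!·1!·3!·1!·0!) = 1/12
Σ = 1/12  ⇒  CG² = 432/7·1/12² = 3/7
CG = +√(3/7) = +0.654654

+0.654654  (= +√(3/7))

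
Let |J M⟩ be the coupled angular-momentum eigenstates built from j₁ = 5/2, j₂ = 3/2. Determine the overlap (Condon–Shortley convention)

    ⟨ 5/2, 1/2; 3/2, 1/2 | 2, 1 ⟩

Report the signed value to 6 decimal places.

√[5·2!3!1!/7! · 3!2!2!1!3!1!] = √(12/7)
  +(−1)^1/∏(1,1,1,1,2,0)! = -1/2  (running -1/2)
  +(−1)^2/∏(2,0,0,0,3,1)! = 1/12  (running -5/12)
⟨..|..⟩ = √(12/7)·(-5/12) = -0.545545

-0.545545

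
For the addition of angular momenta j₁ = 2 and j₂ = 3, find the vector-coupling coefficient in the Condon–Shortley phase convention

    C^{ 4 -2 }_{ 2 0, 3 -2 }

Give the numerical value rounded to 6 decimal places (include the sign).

j₁+j₂−J=1  J+j₁−j₂=3  J−j₁+j₂=5  j₁+j₂+J+1=10
(j₁±m₁, j₂±m₂, J±M) = (2,2,1,5,2,6)
P² = 8640/7
sum k=0..1:
  [0] +1/48 = 1/48
  [1] −1/240 = -1/240
S = 1/60
C² = P²·S² = 12/35 ; C = +0.585540

+0.585540  (= +√(12/35))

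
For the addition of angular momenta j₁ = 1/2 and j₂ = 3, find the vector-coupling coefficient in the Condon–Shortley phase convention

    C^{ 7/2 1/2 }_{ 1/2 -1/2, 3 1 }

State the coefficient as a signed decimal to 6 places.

√[8·0!1!6!/8! · 0!1!4!2!4!3!] = √(6912/7)
  +(−1)^0/∏(0,0,1,4,0,2)! = 1/48  (running 1/48)
⟨..|..⟩ = √(6912/7)·(1/48) = +0.654654

+0.654654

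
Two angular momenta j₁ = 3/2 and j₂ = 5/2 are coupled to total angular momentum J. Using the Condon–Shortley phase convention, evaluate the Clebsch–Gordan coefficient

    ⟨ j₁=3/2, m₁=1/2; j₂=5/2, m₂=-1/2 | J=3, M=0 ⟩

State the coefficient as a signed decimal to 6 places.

triangle: 1!×2!×4!/8! = 48/40320
(j±m)!: 2!×1!×2!×3!×3!×3! = 864
prefactor² = (2J+1)×Δ×N² = 36/5
  k=0: +1/(0!×1!×1!×2!×1!×2!) = 1/4
  k=1: −1/(1!×0!×0!×1!×2!×3!) = -1/12
Σ = 1/6  ⇒  CG² = 36/5×1/6² = 1/5
CG = +√(1/5) = +0.447214

+√(1/5) = +0.447214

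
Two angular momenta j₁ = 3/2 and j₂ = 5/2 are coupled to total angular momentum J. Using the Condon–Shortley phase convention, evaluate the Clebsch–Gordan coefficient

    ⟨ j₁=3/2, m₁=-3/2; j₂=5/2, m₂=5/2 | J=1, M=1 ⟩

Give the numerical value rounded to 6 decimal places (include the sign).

triangle: 3!·0!·2!/6! = 12/720
(j±m)!: 0!·3!·5!·0!·2!·0! = 1440
prefactor² = (2J+1)·Δ·N² = 72
  k=3: −1/(3!·0!·0!·2!·0!·0!) = -1/12
Σ = -1/12  ⇒  CG² = 72·(-1/12)² = 1/2
CG = −√(1/2) = -0.707107

−√(1/2) ≈ -0.707107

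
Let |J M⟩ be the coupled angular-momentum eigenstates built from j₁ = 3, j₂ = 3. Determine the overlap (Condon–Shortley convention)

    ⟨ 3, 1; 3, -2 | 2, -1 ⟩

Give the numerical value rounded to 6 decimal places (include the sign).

triangle: 4!*2!*2!/9! = 96/362880
(j±m)!: 4!*2!*1!*5!*1!*3! = 34560
prefactor² = (2J+1)*Δ*N² = 320/7
  k=0: +1/(0!*4!*2!*1!*0!*1!) = 1/48
  k=1: −1/(1!*3!*1!*0!*1!*2!) = -1/12
Σ = -1/16  ⇒  CG² = 320/7*(-1/16)² = 5/28
CG = −√(5/28) = -0.422577

-0.422577  (= −√(5/28))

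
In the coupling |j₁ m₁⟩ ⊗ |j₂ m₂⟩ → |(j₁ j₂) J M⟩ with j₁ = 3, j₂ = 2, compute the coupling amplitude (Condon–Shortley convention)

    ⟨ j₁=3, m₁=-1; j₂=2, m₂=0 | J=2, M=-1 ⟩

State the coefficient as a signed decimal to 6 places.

j₁+j₂−J=3  J+j₁−j₂=3  J−j₁+j₂=1  j₁+j₂+J+1=8
(j₁±m₁, j₂±m₂, J±M) = (2,4,2,2,1,3)
P² = 36/7
sum k=1..2:
  [1] −1/12 = -1/12
  [2] +1/4 = 1/4
S = 1/6
C² = P²·S² = 1/7 ; C = +0.377964

+√(1/7) ≈ +0.377964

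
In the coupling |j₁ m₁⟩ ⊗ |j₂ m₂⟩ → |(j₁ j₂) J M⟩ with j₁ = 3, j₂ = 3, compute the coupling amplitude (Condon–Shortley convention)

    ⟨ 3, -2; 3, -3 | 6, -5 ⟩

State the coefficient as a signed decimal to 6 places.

triangle: 0!·6!·6!/13! = 518400/6227020800
(j±m)!: 1!·5!·0!·6!·1!·11! = 3448811520000
prefactor² = (2J+1)·Δ·N² = 3732480000
  k=0: +1/(0!·0!·5!·0!·1!·6!) = 1/86400
Σ = 1/86400  ⇒  CG² = 3732480000·1/86400² = 1/2
CG = +√(1/2) = +0.707107

+√(1/2) ≈ +0.707107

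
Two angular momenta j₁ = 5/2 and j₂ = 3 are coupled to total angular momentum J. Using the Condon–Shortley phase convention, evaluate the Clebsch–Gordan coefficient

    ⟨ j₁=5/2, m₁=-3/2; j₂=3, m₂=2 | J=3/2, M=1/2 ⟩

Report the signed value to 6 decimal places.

−√(1/21) = -0.218218

j₁+j₂−J=4  J+j₁−j₂=1  J−j₁+j₂=2  j₁+j₂+J+1=8
(j₁±m₁, j₂±m₂, J±M) = (1,4,5,1,2,1)
P² = 192/7
sum k=3..4:
  [3] −1/12 = -1/12
  [4] +1/24 = 1/24
S = -1/24
C² = P²·S² = 1/21 ; C = -0.218218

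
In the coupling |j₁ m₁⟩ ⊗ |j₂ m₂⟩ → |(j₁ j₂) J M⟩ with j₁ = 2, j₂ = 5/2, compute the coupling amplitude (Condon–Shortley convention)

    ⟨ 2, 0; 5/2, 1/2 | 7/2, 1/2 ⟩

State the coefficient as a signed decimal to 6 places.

−√(4/105) ≈ -0.195180

√[8·1!3!4!/9! · 2!2!3!2!4!3!] = √(768/35)
  +(−1)^0/∏(0,1,2,3,1,1)! = 1/12  (running 1/12)
  +(−1)^1/∏(1,0,1,2,2,2)! = -1/8  (running -1/24)
⟨..|..⟩ = √(768/35)·(-1/24) = -0.195180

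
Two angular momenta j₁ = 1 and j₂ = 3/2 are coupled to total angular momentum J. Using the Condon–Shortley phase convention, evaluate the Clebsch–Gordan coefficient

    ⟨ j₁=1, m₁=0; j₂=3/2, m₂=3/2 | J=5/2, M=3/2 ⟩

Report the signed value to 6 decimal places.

+√(2/5) = +0.632456

triangle: 0!×2!×3!/6! = 12/720
(j±m)!: 1!×1!×3!×0!×4!×1! = 144
prefactor² = (2J+1)×Δ×N² = 72/5
  k=0: +1/(0!×0!×1!×3!×1!×0!) = 1/6
Σ = 1/6  ⇒  CG² = 72/5×1/6² = 2/5
CG = +√(2/5) = +0.632456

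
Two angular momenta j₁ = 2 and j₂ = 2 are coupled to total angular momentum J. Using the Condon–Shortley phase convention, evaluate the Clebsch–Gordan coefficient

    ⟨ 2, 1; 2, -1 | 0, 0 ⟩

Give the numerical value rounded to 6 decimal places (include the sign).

−√(1/5) = -0.447214

triangle: 4!·0!·0!/5! = 24/120
(j±m)!: 3!·1!·1!·3!·0!·0! = 36
prefactor² = (2J+1)·Δ·N² = 36/5
  k=1: −1/(1!·3!·0!·0!·0!·0!) = -1/6
Σ = -1/6  ⇒  CG² = 36/5·(-1/6)² = 1/5
CG = −√(1/5) = -0.447214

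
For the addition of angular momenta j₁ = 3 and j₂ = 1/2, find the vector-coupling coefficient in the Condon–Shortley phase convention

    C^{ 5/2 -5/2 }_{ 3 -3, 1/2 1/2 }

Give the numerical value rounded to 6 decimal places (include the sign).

triangle: 1!×5!×0!/7! = 120/5040
(j±m)!: 0!×6!×1!×0!×0!×5! = 86400
prefactor² = (2J+1)×Δ×N² = 86400/7
  k=1: −1/(1!×0!×5!×0!×0!×0!) = -1/120
Σ = -1/120  ⇒  CG² = 86400/7×(-1/120)² = 6/7
CG = −√(6/7) = -0.925820

−√(6/7) ≈ -0.925820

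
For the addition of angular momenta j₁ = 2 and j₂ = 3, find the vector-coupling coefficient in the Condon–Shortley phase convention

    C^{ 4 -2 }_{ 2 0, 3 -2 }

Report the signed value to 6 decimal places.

+0.585540

triangle: 1!×3!×5!/10! = 720/3628800
(j±m)!: 2!×2!×1!×5!×2!×6! = 691200
prefactor² = (2J+1)×Δ×N² = 8640/7
  k=0: +1/(0!×1!×2!×1!×1!×4!) = 1/48
  k=1: −1/(1!×0!×1!×0!×2!×5!) = -1/240
Σ = 1/60  ⇒  CG² = 8640/7×1/60² = 12/35
CG = +√(12/35) = +0.585540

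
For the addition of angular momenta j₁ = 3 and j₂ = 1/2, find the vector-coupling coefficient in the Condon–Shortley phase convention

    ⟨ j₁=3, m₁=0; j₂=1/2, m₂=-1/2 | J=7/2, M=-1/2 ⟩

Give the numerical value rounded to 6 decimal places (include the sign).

triangle: 0!*6!*1!/8! = 720/40320
(j±m)!: 3!*3!*0!*1!*3!*4! = 5184
prefactor² = (2J+1)*Δ*N² = 5184/7
  k=0: +1/(0!*0!*3!*0!*3!*1!) = 1/36
Σ = 1/36  ⇒  CG² = 5184/7*1/36² = 4/7
CG = +√(4/7) = +0.755929

+0.755929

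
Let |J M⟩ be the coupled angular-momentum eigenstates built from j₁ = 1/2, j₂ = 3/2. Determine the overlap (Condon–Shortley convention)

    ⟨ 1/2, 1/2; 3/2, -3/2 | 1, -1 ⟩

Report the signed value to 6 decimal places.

j₁+j₂−J=1  J+j₁−j₂=0  J−j₁+j₂=2  j₁+j₂+J+1=4
(j₁±m₁, j₂±m₂, J±M) = (1,0,0,3,0,2)
P² = 3
sum k=0..0:
  [0] +1/2 = 1/2
S = 1/2
C² = P²·S² = 3/4 ; C = +0.866025

+0.866025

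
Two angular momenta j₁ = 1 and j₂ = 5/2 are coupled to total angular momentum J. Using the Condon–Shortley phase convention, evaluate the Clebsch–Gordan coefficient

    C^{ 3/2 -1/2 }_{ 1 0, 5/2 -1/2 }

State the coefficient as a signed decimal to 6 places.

−√(2/5) ≈ -0.632456

j₁+j₂−J=2  J+j₁−j₂=0  J−j₁+j₂=3  j₁+j₂+J+1=6
(j₁±m₁, j₂±m₂, J±M) = (1,1,2,3,1,2)
P² = 8/5
sum k=1..1:
  [1] −1/2 = -1/2
S = -1/2
C² = P²·S² = 2/5 ; C = -0.632456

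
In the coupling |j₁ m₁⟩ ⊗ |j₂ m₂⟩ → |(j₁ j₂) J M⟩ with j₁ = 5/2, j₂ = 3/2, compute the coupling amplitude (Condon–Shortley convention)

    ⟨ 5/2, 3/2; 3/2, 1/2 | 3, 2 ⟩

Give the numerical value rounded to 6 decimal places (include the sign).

+0.288675

j₁+j₂−J=1  J+j₁−j₂=4  J−j₁+j₂=2  j₁+j₂+J+1=8
(j₁±m₁, j₂±m₂, J±M) = (4,1,2,1,5,1)
P² = 48
sum k=0..1:
  [0] +1/12 = 1/12
  [1] −1/24 = -1/24
S = 1/24
C² = P²·S² = 1/12 ; C = +0.288675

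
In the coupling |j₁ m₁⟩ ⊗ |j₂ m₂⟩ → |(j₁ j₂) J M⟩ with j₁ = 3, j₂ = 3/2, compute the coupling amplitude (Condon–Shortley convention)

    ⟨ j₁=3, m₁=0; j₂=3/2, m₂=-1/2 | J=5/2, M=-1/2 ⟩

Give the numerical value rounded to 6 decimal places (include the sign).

-0.414039

triangle: 2!×4!×1!/8! = 48/40320
(j±m)!: 3!×3!×1!×2!×2!×3! = 864
prefactor² = (2J+1)×Δ×N² = 216/35
  k=0: +1/(0!×2!×3!×1!×1!×0!) = 1/12
  k=1: −1/(1!×1!×2!×0!×2!×1!) = -1/4
Σ = -1/6  ⇒  CG² = 216/35×(-1/6)² = 6/35
CG = −√(6/35) = -0.414039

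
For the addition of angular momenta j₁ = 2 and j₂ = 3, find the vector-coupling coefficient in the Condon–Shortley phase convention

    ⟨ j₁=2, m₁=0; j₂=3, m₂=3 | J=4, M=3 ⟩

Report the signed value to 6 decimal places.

-0.670820

√[9·1!3!5!/10! · 2!2!6!0!7!1!] = √(25920)
  +(−1)^1/∏(1,0,1,5,2,0)! = -1/240  (running -1/240)
⟨..|..⟩ = √(25920)·(-1/240) = -0.670820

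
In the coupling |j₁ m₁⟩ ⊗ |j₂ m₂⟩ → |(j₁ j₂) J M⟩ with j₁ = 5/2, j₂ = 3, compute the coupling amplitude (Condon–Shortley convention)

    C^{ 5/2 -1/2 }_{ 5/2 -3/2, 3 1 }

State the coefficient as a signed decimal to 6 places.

triangle: 3!·2!·3!/9! = 72/362880
(j±m)!: 1!·4!·4!·2!·2!·3! = 13824
prefactor² = (2J+1)·Δ·N² = 576/35
  k=2: +1/(2!·1!·2!·2!·0!·1!) = 1/8
  k=3: −1/(3!·0!·1!·1!·1!·2!) = -1/12
Σ = 1/24  ⇒  CG² = 576/35·1/24² = 1/35
CG = +√(1/35) = +0.169031

+0.169031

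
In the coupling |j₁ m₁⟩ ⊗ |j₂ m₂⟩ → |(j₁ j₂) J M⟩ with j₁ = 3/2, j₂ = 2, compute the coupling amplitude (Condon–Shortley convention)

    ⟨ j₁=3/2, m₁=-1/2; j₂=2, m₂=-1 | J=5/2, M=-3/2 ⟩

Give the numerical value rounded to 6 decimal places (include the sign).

+0.169031  (= +√(1/35))

√[6·1!2!3!/7! · 1!2!1!3!1!4!] = √(144/35)
  +(−1)^0/∏(0,1,2,1,0,2)! = 1/4  (running 1/4)
  +(−1)^1/∏(1,0,1,0,1,3)! = -1/6  (running 1/12)
⟨..|..⟩ = √(144/35)·(1/12) = +0.169031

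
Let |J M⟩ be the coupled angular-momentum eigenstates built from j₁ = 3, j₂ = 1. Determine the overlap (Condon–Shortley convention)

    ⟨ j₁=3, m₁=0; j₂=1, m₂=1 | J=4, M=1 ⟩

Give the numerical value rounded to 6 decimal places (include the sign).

+0.597614

j₁+j₂−J=0  J+j₁−j₂=6  J−j₁+j₂=2  j₁+j₂+J+1=9
(j₁±m₁, j₂±m₂, J±M) = (3,3,2,0,5,3)
P² = 12960/7
sum k=0..0:
  [0] +1/72 = 1/72
S = 1/72
C² = P²·S² = 5/14 ; C = +0.597614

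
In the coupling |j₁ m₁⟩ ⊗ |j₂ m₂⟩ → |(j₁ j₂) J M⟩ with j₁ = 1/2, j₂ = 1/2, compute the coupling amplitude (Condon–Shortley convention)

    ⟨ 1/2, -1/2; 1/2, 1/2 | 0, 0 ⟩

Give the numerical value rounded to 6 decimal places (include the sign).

j₁+j₂−J=1  J+j₁−j₂=0  J−j₁+j₂=0  j₁+j₂+J+1=2
(j₁±m₁, j₂±m₂, J±M) = (0,1,1,0,0,0)
P² = 1/2
sum k=1..1:
  [1] −1/1 = -1
S = -1
C² = P²·S² = 1/2 ; C = -0.707107

-0.707107  (= −√(1/2))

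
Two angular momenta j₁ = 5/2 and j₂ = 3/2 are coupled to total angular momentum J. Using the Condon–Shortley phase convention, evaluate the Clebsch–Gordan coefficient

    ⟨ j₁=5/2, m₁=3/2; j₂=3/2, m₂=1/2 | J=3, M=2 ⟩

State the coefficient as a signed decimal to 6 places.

+√(1/12) ≈ +0.288675

triangle: 1!·4!·2!/8! = 48/40320
(j±m)!: 4!·1!·2!·1!·5!·1! = 5760
prefactor² = (2J+1)·Δ·N² = 48
  k=0: +1/(0!·1!·1!·2!·3!·0!) = 1/12
  k=1: −1/(1!·0!·0!·1!·4!·1!) = -1/24
Σ = 1/24  ⇒  CG² = 48·1/24² = 1/12
CG = +√(1/12) = +0.288675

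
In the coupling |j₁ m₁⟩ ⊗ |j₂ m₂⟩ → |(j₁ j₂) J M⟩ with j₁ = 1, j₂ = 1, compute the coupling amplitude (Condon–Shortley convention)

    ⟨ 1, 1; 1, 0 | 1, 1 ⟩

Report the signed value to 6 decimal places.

+0.707107

triangle: 1!×1!×1!/4! = 1/24
(j±m)!: 2!×0!×1!×1!×2!×0! = 4
prefactor² = (2J+1)×Δ×N² = 1/2
  k=0: +1/(0!×1!×0!×1!×1!×0!) = 1
Σ = 1  ⇒  CG² = 1/2×1² = 1/2
CG = +√(1/2) = +0.707107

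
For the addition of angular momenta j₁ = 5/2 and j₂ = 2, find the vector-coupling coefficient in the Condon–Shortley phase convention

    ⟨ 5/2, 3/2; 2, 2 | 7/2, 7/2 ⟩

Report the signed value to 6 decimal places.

−√(4/9) ≈ -0.666667

triangle: 1!×4!×3!/9! = 144/362880
(j±m)!: 4!×1!×4!×0!×7!×0! = 2903040
prefactor² = (2J+1)×Δ×N² = 9216
  k=1: −1/(1!×0!×0!×3!×4!×0!) = -1/144
Σ = -1/144  ⇒  CG² = 9216×(-1/144)² = 4/9
CG = −√(4/9) = -0.666667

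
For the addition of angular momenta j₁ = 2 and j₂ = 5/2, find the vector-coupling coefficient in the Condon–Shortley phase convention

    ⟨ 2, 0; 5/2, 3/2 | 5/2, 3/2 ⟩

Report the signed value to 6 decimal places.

j₁+j₂−J=2  J+j₁−j₂=2  J−j₁+j₂=3  j₁+j₂+J+1=8
(j₁±m₁, j₂±m₂, J±M) = (2,2,4,1,4,1)
P² = 288/35
sum k=1..2:
  [1] −1/6 = -1/6
  [2] +1/8 = 1/8
S = -1/24
C² = P²·S² = 1/70 ; C = -0.119523

-0.119523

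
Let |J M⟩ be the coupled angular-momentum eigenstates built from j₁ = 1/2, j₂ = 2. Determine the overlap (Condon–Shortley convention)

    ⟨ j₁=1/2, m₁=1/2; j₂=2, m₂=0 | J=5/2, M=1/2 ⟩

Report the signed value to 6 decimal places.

+√(3/5) = +0.774597

triangle: 0!×1!×4!/6! = 24/720
(j±m)!: 1!×0!×2!×2!×3!×2! = 48
prefactor² = (2J+1)×Δ×N² = 48/5
  k=0: +1/(0!×0!×0!×2!×1!×2!) = 1/4
Σ = 1/4  ⇒  CG² = 48/5×1/4² = 3/5
CG = +√(3/5) = +0.774597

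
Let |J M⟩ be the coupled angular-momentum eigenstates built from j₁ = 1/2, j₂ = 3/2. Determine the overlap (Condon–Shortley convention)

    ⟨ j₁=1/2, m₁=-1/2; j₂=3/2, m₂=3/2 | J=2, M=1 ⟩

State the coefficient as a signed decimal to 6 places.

+√(1/4) ≈ +0.500000

j₁+j₂−J=0  J+j₁−j₂=1  J−j₁+j₂=3  j₁+j₂+J+1=5
(j₁±m₁, j₂±m₂, J±M) = (0,1,3,0,3,1)
P² = 9
sum k=0..0:
  [0] +1/6 = 1/6
S = 1/6
C² = P²·S² = 1/4 ; C = +0.500000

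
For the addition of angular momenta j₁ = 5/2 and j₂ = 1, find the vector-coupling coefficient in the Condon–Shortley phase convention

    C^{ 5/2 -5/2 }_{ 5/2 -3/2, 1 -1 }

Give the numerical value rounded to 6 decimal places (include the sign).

j₁+j₂−J=1  J+j₁−j₂=4  J−j₁+j₂=1  j₁+j₂+J+1=7
(j₁±m₁, j₂±m₂, J±M) = (1,4,0,2,0,5)
P² = 1152/7
sum k=0..0:
  [0] +1/24 = 1/24
S = 1/24
C² = P²·S² = 2/7 ; C = +0.534522

+0.534522  (= +√(2/7))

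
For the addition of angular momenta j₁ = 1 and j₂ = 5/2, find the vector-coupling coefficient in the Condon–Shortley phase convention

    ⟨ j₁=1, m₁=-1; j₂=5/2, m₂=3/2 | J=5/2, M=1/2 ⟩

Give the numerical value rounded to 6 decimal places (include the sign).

-0.676123

j₁+j₂−J=1  J+j₁−j₂=1  J−j₁+j₂=4  j₁+j₂+J+1=7
(j₁±m₁, j₂±m₂, J±M) = (0,2,4,1,3,2)
P² = 576/35
sum k=1..1:
  [1] −1/6 = -1/6
S = -1/6
C² = P²·S² = 16/35 ; C = -0.676123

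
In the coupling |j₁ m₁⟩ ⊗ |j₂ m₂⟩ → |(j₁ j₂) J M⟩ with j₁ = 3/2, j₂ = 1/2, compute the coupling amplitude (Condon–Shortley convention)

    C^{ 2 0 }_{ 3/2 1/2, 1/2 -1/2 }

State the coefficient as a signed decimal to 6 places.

+0.707107  (= +√(1/2))

triangle: 0!·3!·1!/5! = 6/120
(j±m)!: 2!·1!·0!·1!·2!·2! = 8
prefactor² = (2J+1)·Δ·N² = 2
  k=0: +1/(0!·0!·1!·0!·2!·1!) = 1/2
Σ = 1/2  ⇒  CG² = 2·1/2² = 1/2
CG = +√(1/2) = +0.707107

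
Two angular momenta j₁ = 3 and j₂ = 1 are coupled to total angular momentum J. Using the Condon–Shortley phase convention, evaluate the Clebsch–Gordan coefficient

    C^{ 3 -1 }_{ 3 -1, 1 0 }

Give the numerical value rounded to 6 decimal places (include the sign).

j₁+j₂−J=1  J+j₁−j₂=5  J−j₁+j₂=1  j₁+j₂+J+1=8
(j₁±m₁, j₂±m₂, J±M) = (2,4,1,1,2,4)
P² = 48
sum k=0..1:
  [0] +1/24 = 1/24
  [1] −1/12 = -1/12
S = -1/24
C² = P²·S² = 1/12 ; C = -0.288675

−√(1/12) = -0.288675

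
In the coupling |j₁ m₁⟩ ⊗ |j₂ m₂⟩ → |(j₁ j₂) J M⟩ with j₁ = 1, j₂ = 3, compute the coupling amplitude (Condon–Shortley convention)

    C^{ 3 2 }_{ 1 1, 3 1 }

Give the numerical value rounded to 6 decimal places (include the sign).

+√(5/12) ≈ +0.645497

triangle: 1!×1!×5!/8! = 120/40320
(j±m)!: 2!×0!×4!×2!×5!×1! = 11520
prefactor² = (2J+1)×Δ×N² = 240
  k=0: +1/(0!×1!×0!×4!×1!×1!) = 1/24
Σ = 1/24  ⇒  CG² = 240×1/24² = 5/12
CG = +√(5/12) = +0.645497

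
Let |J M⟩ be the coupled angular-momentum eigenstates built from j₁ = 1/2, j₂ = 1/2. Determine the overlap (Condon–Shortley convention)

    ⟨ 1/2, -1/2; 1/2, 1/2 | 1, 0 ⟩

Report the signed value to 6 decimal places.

j₁+j₂−J=0  J+j₁−j₂=1  J−j₁+j₂=1  j₁+j₂+J+1=3
(j₁±m₁, j₂±m₂, J±M) = (0,1,1,0,1,1)
P² = 1/2
sum k=0..0:
  [0] +1/1 = 1
S = 1
C² = P²·S² = 1/2 ; C = +0.707107

+0.707107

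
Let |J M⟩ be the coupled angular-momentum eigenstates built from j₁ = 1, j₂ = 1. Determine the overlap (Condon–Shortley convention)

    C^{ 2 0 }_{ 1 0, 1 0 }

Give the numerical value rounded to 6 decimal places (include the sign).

j₁+j₂−J=0  J+j₁−j₂=2  J−j₁+j₂=2  j₁+j₂+J+1=5
(j₁±m₁, j₂±m₂, J±M) = (1,1,1,1,2,2)
P² = 2/3
sum k=0..0:
  [0] +1/1 = 1
S = 1
C² = P²·S² = 2/3 ; C = +0.816497

+0.816497  (= +√(2/3))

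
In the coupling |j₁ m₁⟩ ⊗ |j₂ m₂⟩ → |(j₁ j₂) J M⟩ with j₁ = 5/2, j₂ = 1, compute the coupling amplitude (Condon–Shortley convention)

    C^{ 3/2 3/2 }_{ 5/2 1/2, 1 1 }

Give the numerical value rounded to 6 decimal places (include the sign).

+0.258199  (= +√(1/15))

triangle: 2!*3!*0!/6! = 12/720
(j±m)!: 3!*2!*2!*0!*3!*0! = 144
prefactor² = (2J+1)*Δ*N² = 48/5
  k=2: +1/(2!*0!*0!*0!*3!*0!) = 1/12
Σ = 1/12  ⇒  CG² = 48/5*1/12² = 1/15
CG = +√(1/15) = +0.258199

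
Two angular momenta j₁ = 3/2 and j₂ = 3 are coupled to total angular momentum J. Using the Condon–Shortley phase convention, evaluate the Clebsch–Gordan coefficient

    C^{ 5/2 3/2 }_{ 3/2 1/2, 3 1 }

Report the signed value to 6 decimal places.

-0.591608

√[6·2!1!4!/8! · 2!1!4!2!4!1!] = √(576/35)
  +(−1)^0/∏(0,2,1,4,0,0)! = 1/48  (running 1/48)
  +(−1)^1/∏(1,1,0,3,1,1)! = -1/6  (running -7/48)
⟨..|..⟩ = √(576/35)·(-7/48) = -0.591608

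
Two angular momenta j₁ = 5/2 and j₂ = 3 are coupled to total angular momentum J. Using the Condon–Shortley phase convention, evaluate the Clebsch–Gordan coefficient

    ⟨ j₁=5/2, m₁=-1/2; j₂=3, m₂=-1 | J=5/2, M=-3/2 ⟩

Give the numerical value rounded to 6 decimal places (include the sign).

−√(1/35) ≈ -0.169031

√[6·3!2!3!/9! · 2!3!2!4!1!4!] = √(576/35)
  +(−1)^1/∏(1,2,2,1,0,2)! = -1/8  (running -1/8)
  +(−1)^2/∏(2,1,1,0,1,3)! = 1/12  (running -1/24)
⟨..|..⟩ = √(576/35)·(-1/24) = -0.169031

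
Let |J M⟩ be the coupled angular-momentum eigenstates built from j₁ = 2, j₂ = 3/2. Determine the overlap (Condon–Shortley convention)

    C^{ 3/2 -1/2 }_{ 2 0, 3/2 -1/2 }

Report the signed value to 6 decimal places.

√[4·2!2!1!/6! · 2!2!1!2!1!2!] = √(16/45)
  +(−1)^0/∏(0,2,2,1,0,0)! = 1/4  (running 1/4)
  +(−1)^1/∏(1,1,1,0,1,1)! = -1  (running -3/4)
⟨..|..⟩ = √(16/45)·(-3/4) = -0.447214

-0.447214  (= −√(1/5))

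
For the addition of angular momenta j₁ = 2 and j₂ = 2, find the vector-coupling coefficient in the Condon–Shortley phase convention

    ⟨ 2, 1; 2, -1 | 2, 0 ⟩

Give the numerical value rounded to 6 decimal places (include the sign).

+0.267261

triangle: 2!×2!×2!/7! = 8/5040
(j±m)!: 3!×1!×1!×3!×2!×2! = 144
prefactor² = (2J+1)×Δ×N² = 8/7
  k=0: +1/(0!×2!×1!×1!×1!×1!) = 1/2
  k=1: −1/(1!×1!×0!×0!×2!×2!) = -1/4
Σ = 1/4  ⇒  CG² = 8/7×1/4² = 1/14
CG = +√(1/14) = +0.267261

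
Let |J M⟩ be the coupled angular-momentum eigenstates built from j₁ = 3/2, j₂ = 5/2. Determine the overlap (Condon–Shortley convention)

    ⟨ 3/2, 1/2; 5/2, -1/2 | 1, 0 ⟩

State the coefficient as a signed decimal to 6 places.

√[3·3!0!2!/6! · 2!1!2!3!1!1!] = √(6/5)
  +(−1)^1/∏(1,2,0,1,0,1)! = -1/2  (running -1/2)
⟨..|..⟩ = √(6/5)·(-1/2) = -0.547723

−√(3/10) = -0.547723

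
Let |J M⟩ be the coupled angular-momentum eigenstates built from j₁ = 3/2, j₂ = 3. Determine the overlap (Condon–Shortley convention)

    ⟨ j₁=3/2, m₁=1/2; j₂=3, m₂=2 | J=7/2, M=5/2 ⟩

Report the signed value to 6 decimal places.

triangle: 1!·2!·5!/9! = 240/362880
(j±m)!: 2!·1!·5!·1!·6!·1! = 172800
prefactor² = (2J+1)·Δ·N² = 6400/7
  k=0: +1/(0!·1!·1!·5!·1!·0!) = 1/120
  k=1: −1/(1!·0!·0!·4!·2!·1!) = -1/48
Σ = -1/80  ⇒  CG² = 6400/7·(-1/80)² = 1/7
CG = −√(1/7) = -0.377964

-0.377964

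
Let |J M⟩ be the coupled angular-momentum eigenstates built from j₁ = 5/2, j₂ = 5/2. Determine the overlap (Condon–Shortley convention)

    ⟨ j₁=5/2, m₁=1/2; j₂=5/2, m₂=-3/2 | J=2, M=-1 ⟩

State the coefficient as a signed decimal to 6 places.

triangle: 3!*2!*2!/8! = 24/40320
(j±m)!: 3!*2!*1!*4!*1!*3! = 1728
prefactor² = (2J+1)*Δ*N² = 36/7
  k=0: +1/(0!*3!*2!*1!*0!*1!) = 1/12
  k=1: −1/(1!*2!*1!*0!*1!*2!) = -1/4
Σ = -1/6  ⇒  CG² = 36/7*(-1/6)² = 1/7
CG = −√(1/7) = -0.377964

−√(1/7) = -0.377964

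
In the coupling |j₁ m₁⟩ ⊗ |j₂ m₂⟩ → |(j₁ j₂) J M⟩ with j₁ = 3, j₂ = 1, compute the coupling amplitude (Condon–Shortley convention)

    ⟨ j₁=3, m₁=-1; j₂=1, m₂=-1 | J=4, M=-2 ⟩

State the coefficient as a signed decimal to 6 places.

+√(15/28) = +0.731925

triangle: 0!*6!*2!/9! = 1440/362880
(j±m)!: 2!*4!*0!*2!*2!*6! = 138240
prefactor² = (2J+1)*Δ*N² = 34560/7
  k=0: +1/(0!*0!*4!*0!*2!*2!) = 1/96
Σ = 1/96  ⇒  CG² = 34560/7*1/96² = 15/28
CG = +√(15/28) = +0.731925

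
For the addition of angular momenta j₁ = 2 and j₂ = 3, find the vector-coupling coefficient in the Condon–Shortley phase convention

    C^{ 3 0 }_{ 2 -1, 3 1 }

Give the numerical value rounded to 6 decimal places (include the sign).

+√(1/30) ≈ +0.182574

triangle: 2!*2!*4!/9! = 96/362880
(j±m)!: 1!*3!*4!*2!*3!*3! = 10368
prefactor² = (2J+1)*Δ*N² = 96/5
  k=1: −1/(1!*1!*2!*3!*0!*1!) = -1/12
  k=2: +1/(2!*0!*1!*2!*1!*2!) = 1/8
Σ = 1/24  ⇒  CG² = 96/5*1/24² = 1/30
CG = +√(1/30) = +0.182574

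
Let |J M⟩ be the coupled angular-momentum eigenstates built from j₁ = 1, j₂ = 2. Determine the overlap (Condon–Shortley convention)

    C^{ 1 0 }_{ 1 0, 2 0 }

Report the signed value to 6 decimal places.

−√(2/5) ≈ -0.632456

√[3·2!0!2!/5! · 1!1!2!2!1!1!] = √(2/5)
  +(−1)^1/∏(1,1,0,1,0,1)! = -1  (running -1)
⟨..|..⟩ = √(2/5)·(-1) = -0.632456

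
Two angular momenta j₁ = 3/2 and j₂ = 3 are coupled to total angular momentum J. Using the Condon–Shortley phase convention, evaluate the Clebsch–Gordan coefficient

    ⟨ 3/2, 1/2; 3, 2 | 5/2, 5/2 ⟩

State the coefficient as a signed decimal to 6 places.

√[6·2!1!4!/8! · 2!1!5!1!5!0!] = √(1440/7)
  +(−1)^1/∏(1,1,0,4,1,0)! = -1/24  (running -1/24)
⟨..|..⟩ = √(1440/7)·(-1/24) = -0.597614

-0.597614  (= −√(5/14))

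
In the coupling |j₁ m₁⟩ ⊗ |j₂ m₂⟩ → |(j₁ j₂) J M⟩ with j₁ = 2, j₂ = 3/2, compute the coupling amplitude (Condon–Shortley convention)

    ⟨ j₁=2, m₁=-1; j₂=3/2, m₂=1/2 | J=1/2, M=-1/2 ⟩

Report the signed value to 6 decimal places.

+√(3/10) = +0.547723

triangle: 3!·1!·0!/5! = 6/120
(j±m)!: 1!·3!·2!·1!·0!·1! = 12
prefactor² = (2J+1)·Δ·N² = 6/5
  k=2: +1/(2!·1!·1!·0!·0!·0!) = 1/2
Σ = 1/2  ⇒  CG² = 6/5·1/2² = 3/10
CG = +√(3/10) = +0.547723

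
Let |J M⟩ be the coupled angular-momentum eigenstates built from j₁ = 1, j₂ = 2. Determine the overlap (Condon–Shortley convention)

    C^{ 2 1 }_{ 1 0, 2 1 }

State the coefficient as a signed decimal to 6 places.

-0.408248

√[5·1!1!3!/6! · 1!1!3!1!3!1!] = √(3/2)
  +(−1)^0/∏(0,1,1,3,0,0)! = 1/6  (running 1/6)
  +(−1)^1/∏(1,0,0,2,1,1)! = -1/2  (running -1/3)
⟨..|..⟩ = √(3/2)·(-1/3) = -0.408248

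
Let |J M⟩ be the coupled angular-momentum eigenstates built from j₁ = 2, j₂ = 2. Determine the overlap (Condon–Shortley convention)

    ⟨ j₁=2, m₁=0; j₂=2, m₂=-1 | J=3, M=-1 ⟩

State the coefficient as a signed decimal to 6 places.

j₁+j₂−J=1  J+j₁−j₂=3  J−j₁+j₂=3  j₁+j₂+J+1=8
(j₁±m₁, j₂±m₂, J±M) = (2,2,1,3,2,4)
P² = 36/5
sum k=0..1:
  [0] +1/4 = 1/4
  [1] −1/12 = -1/12
S = 1/6
C² = P²·S² = 1/5 ; C = +0.447214

+0.447214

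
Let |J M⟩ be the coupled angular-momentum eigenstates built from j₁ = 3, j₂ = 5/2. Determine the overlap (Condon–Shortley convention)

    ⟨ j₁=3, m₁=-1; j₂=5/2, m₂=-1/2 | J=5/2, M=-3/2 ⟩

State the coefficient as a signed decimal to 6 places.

triangle: 3!*3!*2!/9! = 72/362880
(j±m)!: 2!*4!*2!*3!*1!*4! = 13824
prefactor² = (2J+1)*Δ*N² = 576/35
  k=1: −1/(1!*2!*3!*1!*0!*1!) = -1/12
  k=2: +1/(2!*1!*2!*0!*1!*2!) = 1/8
Σ = 1/24  ⇒  CG² = 576/35*1/24² = 1/35
CG = +√(1/35) = +0.169031

+√(1/35) = +0.169031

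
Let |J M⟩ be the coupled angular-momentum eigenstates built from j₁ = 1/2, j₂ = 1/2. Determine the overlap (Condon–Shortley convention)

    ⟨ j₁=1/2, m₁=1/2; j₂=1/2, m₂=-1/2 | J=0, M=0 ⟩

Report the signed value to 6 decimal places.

√[1·1!0!0!/2! · 1!0!0!1!0!0!] = √(1/2)
  +(−1)^0/∏(0,1,0,0,0,0)! = 1  (running 1)
⟨..|..⟩ = √(1/2)·(1) = +0.707107

+√(1/2) = +0.707107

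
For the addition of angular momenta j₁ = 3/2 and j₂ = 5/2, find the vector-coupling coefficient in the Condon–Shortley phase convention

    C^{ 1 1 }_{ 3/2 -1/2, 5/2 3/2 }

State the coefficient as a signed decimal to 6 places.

+0.547723

j₁+j₂−J=3  J+j₁−j₂=0  J−j₁+j₂=2  j₁+j₂+J+1=6
(j₁±m₁, j₂±m₂, J±M) = (1,2,4,1,2,0)
P² = 24/5
sum k=2..2:
  [2] +1/4 = 1/4
S = 1/4
C² = P²·S² = 3/10 ; C = +0.547723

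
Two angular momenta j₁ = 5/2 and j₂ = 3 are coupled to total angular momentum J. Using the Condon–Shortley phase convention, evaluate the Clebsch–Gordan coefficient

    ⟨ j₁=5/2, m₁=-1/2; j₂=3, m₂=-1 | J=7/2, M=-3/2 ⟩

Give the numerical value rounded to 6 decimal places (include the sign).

triangle: 2!×3!×4!/10! = 288/3628800
(j±m)!: 2!×3!×2!×4!×2!×5! = 138240
prefactor² = (2J+1)×Δ×N² = 3072/35
  k=0: +1/(0!×2!×3!×2!×0!×2!) = 1/48
  k=1: −1/(1!×1!×2!×1!×1!×3!) = -1/12
  k=2: +1/(2!×0!×1!×0!×2!×4!) = 1/96
Σ = -5/96  ⇒  CG² = 3072/35×(-5/96)² = 5/21
CG = −√(5/21) = -0.487950

−√(5/21) ≈ -0.487950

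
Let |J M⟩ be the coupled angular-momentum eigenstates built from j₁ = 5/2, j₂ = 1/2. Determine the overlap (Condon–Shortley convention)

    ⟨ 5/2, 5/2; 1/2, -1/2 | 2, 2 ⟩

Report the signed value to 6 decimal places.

+0.912871

triangle: 1!*4!*0!/6! = 24/720
(j±m)!: 5!*0!*0!*1!*4!*0! = 2880
prefactor² = (2J+1)*Δ*N² = 480
  k=0: +1/(0!*1!*0!*0!*4!*0!) = 1/24
Σ = 1/24  ⇒  CG² = 480*1/24² = 5/6
CG = +√(5/6) = +0.912871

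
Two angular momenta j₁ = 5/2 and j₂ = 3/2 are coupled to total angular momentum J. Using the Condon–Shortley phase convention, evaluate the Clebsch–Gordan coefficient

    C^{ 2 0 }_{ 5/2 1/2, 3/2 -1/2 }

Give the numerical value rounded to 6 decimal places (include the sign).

√[5·2!3!1!/7! · 3!2!1!2!2!2!] = √(8/7)
  +(−1)^0/∏(0,2,2,1,1,0)! = 1/4  (running 1/4)
  +(−1)^1/∏(1,1,1,0,2,1)! = -1/2  (running -1/4)
⟨..|..⟩ = √(8/7)·(-1/4) = -0.267261

−√(1/14) ≈ -0.267261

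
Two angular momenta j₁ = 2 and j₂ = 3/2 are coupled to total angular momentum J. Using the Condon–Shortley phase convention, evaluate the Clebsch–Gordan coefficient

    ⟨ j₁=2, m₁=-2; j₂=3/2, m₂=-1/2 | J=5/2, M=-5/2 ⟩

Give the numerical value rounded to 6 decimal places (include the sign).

triangle: 1!×3!×2!/7! = 12/5040
(j±m)!: 0!×4!×1!×2!×0!×5! = 5760
prefactor² = (2J+1)×Δ×N² = 576/7
  k=1: −1/(1!×0!×3!×0!×0!×2!) = -1/12
Σ = -1/12  ⇒  CG² = 576/7×(-1/12)² = 4/7
CG = −√(4/7) = -0.755929

-0.755929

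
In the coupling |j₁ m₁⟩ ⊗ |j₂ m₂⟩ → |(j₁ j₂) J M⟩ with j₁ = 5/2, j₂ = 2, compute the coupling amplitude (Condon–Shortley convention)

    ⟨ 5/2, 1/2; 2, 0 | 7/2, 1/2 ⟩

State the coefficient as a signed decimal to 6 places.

√[8·1!4!3!/9! · 3!2!2!2!4!3!] = √(768/35)
  +(−1)^0/∏(0,1,2,2,2,1)! = 1/8  (running 1/8)
  +(−1)^1/∏(1,0,1,1,3,2)! = -1/12  (running 1/24)
⟨..|..⟩ = √(768/35)·(1/24) = +0.195180

+0.195180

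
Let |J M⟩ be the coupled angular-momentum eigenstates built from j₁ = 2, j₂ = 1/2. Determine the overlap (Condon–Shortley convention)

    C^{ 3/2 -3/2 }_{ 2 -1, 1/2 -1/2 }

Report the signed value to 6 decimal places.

+√(1/5) ≈ +0.447214

j₁+j₂−J=1  J+j₁−j₂=3  J−j₁+j₂=0  j₁+j₂+J+1=5
(j₁±m₁, j₂±m₂, J±M) = (1,3,0,1,0,3)
P² = 36/5
sum k=0..0:
  [0] +1/6 = 1/6
S = 1/6
C² = P²·S² = 1/5 ; C = +0.447214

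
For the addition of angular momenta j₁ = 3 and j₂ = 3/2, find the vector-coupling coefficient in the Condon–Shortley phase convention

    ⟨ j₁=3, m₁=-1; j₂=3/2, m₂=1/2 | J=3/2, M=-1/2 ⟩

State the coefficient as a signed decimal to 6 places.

+0.585540

√[4·3!3!0!/7! · 2!4!2!1!1!2!] = √(192/35)
  +(−1)^2/∏(2,1,2,0,1,0)! = 1/4  (running 1/4)
⟨..|..⟩ = √(192/35)·(1/4) = +0.585540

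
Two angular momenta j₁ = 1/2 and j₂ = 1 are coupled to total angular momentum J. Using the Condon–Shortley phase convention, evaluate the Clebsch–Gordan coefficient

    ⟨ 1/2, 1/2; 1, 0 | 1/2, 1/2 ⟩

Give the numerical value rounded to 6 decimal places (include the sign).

+0.577350  (= +√(1/3))

j₁+j₂−J=1  J+j₁−j₂=0  J−j₁+j₂=1  j₁+j₂+J+1=3
(j₁±m₁, j₂±m₂, J±M) = (1,0,1,1,1,0)
P² = 1/3
sum k=0..0:
  [0] +1/1 = 1
S = 1
C² = P²·S² = 1/3 ; C = +0.577350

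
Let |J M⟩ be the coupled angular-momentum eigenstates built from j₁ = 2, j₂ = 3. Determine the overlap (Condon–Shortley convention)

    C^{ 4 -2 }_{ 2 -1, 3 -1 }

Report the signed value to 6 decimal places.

−√(1/28) = -0.188982

j₁+j₂−J=1  J+j₁−j₂=3  J−j₁+j₂=5  j₁+j₂+J+1=10
(j₁±m₁, j₂±m₂, J±M) = (1,3,2,4,2,6)
P² = 5184/7
sum k=0..1:
  [0] +1/72 = 1/72
  [1] −1/48 = -1/48
S = -1/144
C² = P²·S² = 1/28 ; C = -0.188982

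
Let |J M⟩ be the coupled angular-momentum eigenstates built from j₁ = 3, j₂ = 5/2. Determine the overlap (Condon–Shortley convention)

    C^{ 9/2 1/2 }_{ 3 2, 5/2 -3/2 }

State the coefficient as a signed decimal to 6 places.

+0.510355

√[10·1!5!4!/11! · 5!1!1!4!5!4!] = √(460800/77)
  +(−1)^0/∏(0,1,1,1,4,3)! = 1/144  (running 1/144)
  +(−1)^1/∏(1,0,0,0,5,4)! = -1/2880  (running 19/2880)
⟨..|..⟩ = √(460800/77)·(19/2880) = +0.510355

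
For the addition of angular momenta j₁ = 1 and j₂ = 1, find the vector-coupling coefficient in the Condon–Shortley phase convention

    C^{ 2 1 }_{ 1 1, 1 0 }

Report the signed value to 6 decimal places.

j₁+j₂−J=0  J+j₁−j₂=2  J−j₁+j₂=2  j₁+j₂+J+1=5
(j₁±m₁, j₂±m₂, J±M) = (2,0,1,1,3,1)
P² = 2
sum k=0..0:
  [0] +1/2 = 1/2
S = 1/2
C² = P²·S² = 1/2 ; C = +0.707107

+√(1/2) ≈ +0.707107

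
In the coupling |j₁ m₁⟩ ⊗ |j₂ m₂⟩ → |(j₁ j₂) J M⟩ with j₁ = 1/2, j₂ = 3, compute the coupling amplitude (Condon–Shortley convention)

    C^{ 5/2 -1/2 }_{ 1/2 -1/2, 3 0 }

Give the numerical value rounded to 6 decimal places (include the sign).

-0.654654  (= −√(3/7))

j₁+j₂−J=1  J+j₁−j₂=0  J−j₁+j₂=5  j₁+j₂+J+1=7
(j₁±m₁, j₂±m₂, J±M) = (0,1,3,3,2,3)
P² = 432/7
sum k=1..1:
  [1] −1/12 = -1/12
S = -1/12
C² = P²·S² = 3/7 ; C = -0.654654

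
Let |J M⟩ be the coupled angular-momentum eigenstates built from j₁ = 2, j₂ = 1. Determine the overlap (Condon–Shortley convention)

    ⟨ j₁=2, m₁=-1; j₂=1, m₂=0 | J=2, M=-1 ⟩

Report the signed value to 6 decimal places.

−√(1/6) = -0.408248

j₁+j₂−J=1  J+j₁−j₂=3  J−j₁+j₂=1  j₁+j₂+J+1=6
(j₁±m₁, j₂±m₂, J±M) = (1,3,1,1,1,3)
P² = 3/2
sum k=0..1:
  [0] +1/6 = 1/6
  [1] −1/2 = -1/2
S = -1/3
C² = P²·S² = 1/6 ; C = -0.408248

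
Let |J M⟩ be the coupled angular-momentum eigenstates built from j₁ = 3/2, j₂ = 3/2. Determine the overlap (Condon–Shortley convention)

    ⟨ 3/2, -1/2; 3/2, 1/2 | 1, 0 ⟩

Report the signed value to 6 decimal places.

√[3·2!1!1!/5! · 1!2!2!1!1!1!] = √(1/5)
  +(−1)^1/∏(1,1,1,1,0,0)! = -1  (running -1)
  +(−1)^2/∏(2,0,0,0,1,1)! = 1/2  (running -1/2)
⟨..|..⟩ = √(1/5)·(-1/2) = -0.223607

-0.223607  (= −√(1/20))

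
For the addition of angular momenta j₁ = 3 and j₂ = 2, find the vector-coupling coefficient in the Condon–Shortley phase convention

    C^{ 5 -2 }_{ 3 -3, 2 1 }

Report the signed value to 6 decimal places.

j₁+j₂−J=0  J+j₁−j₂=6  J−j₁+j₂=4  j₁+j₂+J+1=11
(j₁±m₁, j₂±m₂, J±M) = (0,6,3,1,3,7)
P² = 622080
sum k=0..0:
  [0] +1/4320 = 1/4320
S = 1/4320
C² = P²·S² = 1/30 ; C = +0.182574

+0.182574  (= +√(1/30))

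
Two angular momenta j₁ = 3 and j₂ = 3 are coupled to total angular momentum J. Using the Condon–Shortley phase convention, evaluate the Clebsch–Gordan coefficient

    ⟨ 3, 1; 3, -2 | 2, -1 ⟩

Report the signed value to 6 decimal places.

j₁+j₂−J=4  J+j₁−j₂=2  J−j₁+j₂=2  j₁+j₂+J+1=9
(j₁±m₁, j₂±m₂, J±M) = (4,2,1,5,1,3)
P² = 320/7
sum k=0..1:
  [0] +1/48 = 1/48
  [1] −1/12 = -1/12
S = -1/16
C² = P²·S² = 5/28 ; C = -0.422577

−√(5/28) ≈ -0.422577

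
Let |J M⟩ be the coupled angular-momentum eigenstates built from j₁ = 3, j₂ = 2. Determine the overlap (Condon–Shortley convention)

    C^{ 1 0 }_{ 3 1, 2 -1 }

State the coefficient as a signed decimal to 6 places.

√[3·4!2!0!/7! · 4!2!1!3!1!1!] = √(288/35)
  +(−1)^1/∏(1,3,1,0,1,0)! = -1/6  (running -1/6)
⟨..|..⟩ = √(288/35)·(-1/6) = -0.478091

-0.478091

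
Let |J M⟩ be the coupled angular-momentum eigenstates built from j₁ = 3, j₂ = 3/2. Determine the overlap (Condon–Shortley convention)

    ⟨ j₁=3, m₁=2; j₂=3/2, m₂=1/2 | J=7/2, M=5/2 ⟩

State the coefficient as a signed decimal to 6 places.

+√(1/7) = +0.377964

triangle: 1!×5!×2!/9! = 240/362880
(j±m)!: 5!×1!×2!×1!×6!×1! = 172800
prefactor² = (2J+1)×Δ×N² = 6400/7
  k=0: +1/(0!×1!×1!×2!×4!×0!) = 1/48
  k=1: −1/(1!×0!×0!×1!×5!×1!) = -1/120
Σ = 1/80  ⇒  CG² = 6400/7×1/80² = 1/7
CG = +√(1/7) = +0.377964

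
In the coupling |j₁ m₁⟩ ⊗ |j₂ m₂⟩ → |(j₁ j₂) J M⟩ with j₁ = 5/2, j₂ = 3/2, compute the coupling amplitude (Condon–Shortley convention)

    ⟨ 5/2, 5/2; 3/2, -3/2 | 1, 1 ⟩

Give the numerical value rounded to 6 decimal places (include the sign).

+√(1/2) = +0.707107

√[3·3!2!0!/6! · 5!0!0!3!2!0!] = √(72)
  +(−1)^0/∏(0,3,0,0,2,0)! = 1/12  (running 1/12)
⟨..|..⟩ = √(72)·(1/12) = +0.707107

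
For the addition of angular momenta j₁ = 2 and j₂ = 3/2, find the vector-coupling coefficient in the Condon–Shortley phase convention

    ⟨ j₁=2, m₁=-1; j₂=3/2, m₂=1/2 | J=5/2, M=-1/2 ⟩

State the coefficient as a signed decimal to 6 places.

−√(5/14) = -0.597614

j₁+j₂−J=1  J+j₁−j₂=3  J−j₁+j₂=2  j₁+j₂+J+1=7
(j₁±m₁, j₂±m₂, J±M) = (1,3,2,1,2,3)
P² = 72/35
sum k=0..1:
  [0] +1/12 = 1/12
  [1] −1/2 = -1/2
S = -5/12
C² = P²·S² = 5/14 ; C = -0.597614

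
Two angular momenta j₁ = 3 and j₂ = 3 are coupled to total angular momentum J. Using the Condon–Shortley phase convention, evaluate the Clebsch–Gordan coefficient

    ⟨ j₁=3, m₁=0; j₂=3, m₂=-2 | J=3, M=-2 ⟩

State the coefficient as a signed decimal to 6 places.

−√(1/6) ≈ -0.408248

√[7·3!3!3!/10! · 3!3!1!5!1!5!] = √(216)
  +(−1)^0/∏(0,3,3,1,0,2)! = 1/72  (running 1/72)
  +(−1)^1/∏(1,2,2,0,1,3)! = -1/24  (running -1/36)
⟨..|..⟩ = √(216)·(-1/36) = -0.408248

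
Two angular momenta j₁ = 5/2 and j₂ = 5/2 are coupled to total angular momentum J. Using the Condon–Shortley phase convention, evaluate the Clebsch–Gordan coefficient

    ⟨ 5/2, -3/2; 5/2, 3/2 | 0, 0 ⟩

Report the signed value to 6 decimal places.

j₁+j₂−J=5  J+j₁−j₂=0  J−j₁+j₂=0  j₁+j₂+J+1=6
(j₁±m₁, j₂±m₂, J±M) = (1,4,4,1,0,0)
P² = 96
sum k=4..4:
  [4] +1/24 = 1/24
S = 1/24
C² = P²·S² = 1/6 ; C = +0.408248

+0.408248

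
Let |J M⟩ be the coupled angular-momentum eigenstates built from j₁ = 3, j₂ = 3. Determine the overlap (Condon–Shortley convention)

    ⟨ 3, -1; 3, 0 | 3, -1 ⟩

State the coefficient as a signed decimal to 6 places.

triangle: 3!*3!*3!/10! = 216/3628800
(j±m)!: 2!*4!*3!*3!*2!*4! = 82944
prefactor² = (2J+1)*Δ*N² = 864/25
  k=1: −1/(1!*2!*3!*2!*0!*1!) = -1/24
  k=2: +1/(2!*1!*2!*1!*1!*2!) = 1/8
  k=3: −1/(3!*0!*1!*0!*2!*3!) = -1/72
Σ = 5/72  ⇒  CG² = 864/25*5/72² = 1/6
CG = +√(1/6) = +0.408248

+√(1/6) = +0.408248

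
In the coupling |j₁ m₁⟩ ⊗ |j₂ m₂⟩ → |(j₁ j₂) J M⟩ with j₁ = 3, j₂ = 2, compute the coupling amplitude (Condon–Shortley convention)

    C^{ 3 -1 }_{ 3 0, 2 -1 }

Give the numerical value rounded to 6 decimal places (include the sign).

√[7·2!4!2!/9! · 3!3!1!3!2!4!] = √(96/5)
  +(−1)^0/∏(0,2,3,1,1,1)! = 1/12  (running 1/12)
  +(−1)^1/∏(1,1,2,0,2,2)! = -1/8  (running -1/24)
⟨..|..⟩ = √(96/5)·(-1/24) = -0.182574

-0.182574  (= −√(1/30))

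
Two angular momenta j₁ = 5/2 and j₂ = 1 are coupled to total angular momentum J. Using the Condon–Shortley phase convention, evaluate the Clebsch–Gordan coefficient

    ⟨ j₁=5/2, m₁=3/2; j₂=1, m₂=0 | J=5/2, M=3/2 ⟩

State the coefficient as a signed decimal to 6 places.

j₁+j₂−J=1  J+j₁−j₂=4  J−j₁+j₂=1  j₁+j₂+J+1=7
(j₁±m₁, j₂±m₂, J±M) = (4,1,1,1,4,1)
P² = 576/35
sum k=0..1:
  [0] +1/6 = 1/6
  [1] −1/24 = -1/24
S = 1/8
C² = P²·S² = 9/35 ; C = +0.507093

+√(9/35) ≈ +0.507093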